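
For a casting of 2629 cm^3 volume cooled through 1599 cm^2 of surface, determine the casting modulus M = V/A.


Formula: Casting Modulus M = V / A
M = 2629 cm^3 / 1599 cm^2 = 1.6442 cm


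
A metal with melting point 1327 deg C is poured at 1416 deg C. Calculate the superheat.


Formula: Superheat = T_pour - T_melt
Superheat = 1416 - 1327 = 89 deg C

89 deg C


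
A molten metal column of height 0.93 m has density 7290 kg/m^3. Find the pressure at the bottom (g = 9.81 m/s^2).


Formula: P = rho * g * h
rho * g = 7290 * 9.81 = 71514.9 N/m^3
P = 71514.9 * 0.93 = 66508.8570 Pa

66508.8570 Pa


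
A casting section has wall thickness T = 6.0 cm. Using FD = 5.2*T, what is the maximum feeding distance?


Formula: FD = 5.2 * T  (riser feeding-distance rule)
FD = 5.2 * 6.0 cm = 31.2000 cm

Answer: 31.2000 cm


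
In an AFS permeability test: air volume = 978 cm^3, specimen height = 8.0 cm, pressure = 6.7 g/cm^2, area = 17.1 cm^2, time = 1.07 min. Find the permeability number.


Formula: Permeability Number P = (V * H) / (p * A * t)
Numerator: V * H = 978 * 8.0 = 7824.0
Denominator: p * A * t = 6.7 * 17.1 * 1.07 = 122.5899
P = 7824.0 / 122.5899 = 63.8225

Answer: 63.8225


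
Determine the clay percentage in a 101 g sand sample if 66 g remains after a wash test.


Formula: Clay% = (W_total - W_washed) / W_total * 100
Clay mass = 101 - 66 = 35 g
Clay% = 35 / 101 * 100 = 34.6535%

Final answer: 34.6535%


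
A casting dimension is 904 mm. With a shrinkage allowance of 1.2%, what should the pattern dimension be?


Formula: L_pattern = L_casting * (1 + shrinkage_rate/100)
Shrinkage factor = 1 + 1.2/100 = 1.012
L_pattern = 904 mm * 1.012 = 914.8480 mm

914.8480 mm


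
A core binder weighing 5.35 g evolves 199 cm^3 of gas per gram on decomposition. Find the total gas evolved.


Formula: V_gas = W_binder * gas_evolution_rate
V = 5.35 g * 199 cm^3/g = 1064.6500 cm^3

1064.6500 cm^3


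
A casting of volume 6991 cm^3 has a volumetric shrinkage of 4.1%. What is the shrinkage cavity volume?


Formula: V_shrink = V_casting * shrinkage_pct / 100
V_shrink = 6991 cm^3 * 4.1 / 100 = 286.6310 cm^3

286.6310 cm^3


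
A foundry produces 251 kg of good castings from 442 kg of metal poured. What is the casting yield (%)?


Formula: Casting Yield = (W_good / W_total) * 100
Yield = (251 kg / 442 kg) * 100 = 56.7873%

Answer: 56.7873%


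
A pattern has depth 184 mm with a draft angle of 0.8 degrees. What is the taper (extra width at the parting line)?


Formula: taper = depth * tan(draft_angle)
tan(0.8 deg) = 0.0139635
taper = 184 mm * 0.0139635 = 2.5693 mm

Final answer: 2.5693 mm


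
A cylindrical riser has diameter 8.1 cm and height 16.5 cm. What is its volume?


Formula: V = pi * (D/2)^2 * H  (cylinder volume)
Radius = D/2 = 8.1/2 = 4.05 cm
V = pi * 4.05^2 * 16.5 = 850.2446 cm^3

Answer: 850.2446 cm^3


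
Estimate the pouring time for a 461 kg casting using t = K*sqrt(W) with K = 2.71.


Formula: t = K * sqrt(W)
sqrt(W) = sqrt(461) = 21.47091
t = 2.71 * 21.47091 = 58.1862 s


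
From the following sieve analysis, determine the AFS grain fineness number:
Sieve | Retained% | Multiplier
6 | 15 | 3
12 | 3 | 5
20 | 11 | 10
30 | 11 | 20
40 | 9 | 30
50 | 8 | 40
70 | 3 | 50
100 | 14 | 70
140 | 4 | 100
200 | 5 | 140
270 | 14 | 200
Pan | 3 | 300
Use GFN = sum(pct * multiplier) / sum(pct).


Formula: GFN = sum(pct * multiplier) / sum(pct)
sum(pct * multiplier) = 6910
sum(pct) = 100
GFN = 6910 / 100 = 69.10

Final answer: 69.10


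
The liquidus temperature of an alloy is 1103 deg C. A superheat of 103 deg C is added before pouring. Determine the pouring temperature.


Formula: T_pour = T_melt + Superheat
T_pour = 1103 + 103 = 1206 deg C

Final answer: 1206 deg C


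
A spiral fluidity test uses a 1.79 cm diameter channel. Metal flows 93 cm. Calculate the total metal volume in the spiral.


Formula: V = pi * (d/2)^2 * L  (cylinder volume)
Radius = 1.79/2 = 0.895 cm
V = pi * 0.895^2 * 93 = 234.0340 cm^3

Final answer: 234.0340 cm^3


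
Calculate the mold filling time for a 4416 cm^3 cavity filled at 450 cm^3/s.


Formula: t_fill = V_mold / Q_flow
t = 4416 cm^3 / 450 cm^3/s = 9.8133 s

Answer: 9.8133 s


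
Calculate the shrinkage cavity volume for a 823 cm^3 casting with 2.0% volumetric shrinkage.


Formula: V_shrink = V_casting * shrinkage_pct / 100
V_shrink = 823 cm^3 * 2.0 / 100 = 16.4600 cm^3

Final answer: 16.4600 cm^3


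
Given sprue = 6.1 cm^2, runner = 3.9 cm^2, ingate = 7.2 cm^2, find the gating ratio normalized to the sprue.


Sprue:Runner:Ingate = 1 : 3.9/6.1 : 7.2/6.1 = 1:0.64:1.18

Answer: 1:0.64:1.18


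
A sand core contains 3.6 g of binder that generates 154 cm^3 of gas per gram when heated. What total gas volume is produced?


Formula: V_gas = W_binder * gas_evolution_rate
V = 3.6 g * 154 cm^3/g = 554.4000 cm^3


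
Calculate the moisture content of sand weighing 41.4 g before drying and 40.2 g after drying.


Formula: MC = (W_wet - W_dry) / W_wet * 100
Water mass = 41.4 - 40.2 = 1.2 g
MC = 1.2 / 41.4 * 100 = 2.8986%

Final answer: 2.8986%


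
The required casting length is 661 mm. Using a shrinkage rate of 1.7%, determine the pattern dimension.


Formula: L_pattern = L_casting * (1 + shrinkage_rate/100)
Shrinkage factor = 1 + 1.7/100 = 1.017
L_pattern = 661 mm * 1.017 = 672.2370 mm

672.2370 mm


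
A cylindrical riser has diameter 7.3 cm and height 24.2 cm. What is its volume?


Formula: V = pi * (D/2)^2 * H  (cylinder volume)
Radius = D/2 = 7.3/2 = 3.65 cm
V = pi * 3.65^2 * 24.2 = 1012.8636 cm^3


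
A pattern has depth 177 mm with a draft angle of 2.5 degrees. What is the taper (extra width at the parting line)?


Formula: taper = depth * tan(draft_angle)
tan(2.5 deg) = 0.0436609
taper = 177 mm * 0.0436609 = 7.7280 mm

7.7280 mm


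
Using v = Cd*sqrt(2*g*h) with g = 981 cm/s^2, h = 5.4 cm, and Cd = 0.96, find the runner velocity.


Formula: v = Cd * sqrt(2 * g * h)  (Torricelli with discharge coefficient)
2*g*h = 2 * 981 * 5.4 = 10594.8 cm^2/s^2
sqrt(10594.8) = 102.93104 cm/s
v = 0.96 * 102.93104 = 98.8138 cm/s


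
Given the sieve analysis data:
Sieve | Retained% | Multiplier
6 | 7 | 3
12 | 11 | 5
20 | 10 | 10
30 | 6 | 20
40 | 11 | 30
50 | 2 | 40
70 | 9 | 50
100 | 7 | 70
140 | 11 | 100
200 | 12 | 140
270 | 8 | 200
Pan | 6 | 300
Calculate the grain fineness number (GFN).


Formula: GFN = sum(pct * multiplier) / sum(pct)
sum(pct * multiplier) = 7826
sum(pct) = 100
GFN = 7826 / 100 = 78.26

78.26


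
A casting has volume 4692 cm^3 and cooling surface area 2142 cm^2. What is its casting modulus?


Formula: Casting Modulus M = V / A
M = 4692 cm^3 / 2142 cm^2 = 2.1905 cm


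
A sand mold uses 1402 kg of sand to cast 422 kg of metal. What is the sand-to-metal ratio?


Formula: Sand-to-Metal Ratio = W_sand / W_metal
Ratio = 1402 kg / 422 kg = 3.3223

Answer: 3.3223


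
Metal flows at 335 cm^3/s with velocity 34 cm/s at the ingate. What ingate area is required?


Formula: A_ingate = Q / v  (continuity equation)
A = 335 cm^3/s / 34 cm/s = 9.8529 cm^2


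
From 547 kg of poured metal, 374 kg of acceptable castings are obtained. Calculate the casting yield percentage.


Formula: Casting Yield = (W_good / W_total) * 100
Yield = (374 kg / 547 kg) * 100 = 68.3729%


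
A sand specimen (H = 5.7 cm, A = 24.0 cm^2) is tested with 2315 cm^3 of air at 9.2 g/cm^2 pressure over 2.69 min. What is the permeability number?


Formula: Permeability Number P = (V * H) / (p * A * t)
Numerator: V * H = 2315 * 5.7 = 13195.5
Denominator: p * A * t = 9.2 * 24.0 * 2.69 = 593.952
P = 13195.5 / 593.952 = 22.2164

Answer: 22.2164


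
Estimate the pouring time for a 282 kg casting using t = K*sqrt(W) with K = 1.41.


Formula: t = K * sqrt(W)
sqrt(W) = sqrt(282) = 16.79286
t = 1.41 * 16.79286 = 23.6779 s

Final answer: 23.6779 s


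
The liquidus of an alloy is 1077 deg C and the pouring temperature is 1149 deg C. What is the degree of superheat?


Formula: Superheat = T_pour - T_melt
Superheat = 1149 - 1077 = 72 deg C

Answer: 72 deg C


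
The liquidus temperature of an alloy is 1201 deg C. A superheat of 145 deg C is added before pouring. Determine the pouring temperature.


Formula: T_pour = T_melt + Superheat
T_pour = 1201 + 145 = 1346 deg C


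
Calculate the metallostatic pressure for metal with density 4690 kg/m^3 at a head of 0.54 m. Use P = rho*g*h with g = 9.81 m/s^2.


Formula: P = rho * g * h
rho * g = 4690 * 9.81 = 46008.9 N/m^3
P = 46008.9 * 0.54 = 24844.8060 Pa

24844.8060 Pa


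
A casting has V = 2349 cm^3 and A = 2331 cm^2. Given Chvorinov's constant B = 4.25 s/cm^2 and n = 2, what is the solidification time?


Formula: t_s = B * (V/A)^n  (Chvorinov's rule, n=2)
Modulus M = V/A = 2349/2331 = 1.007722 cm
M^2 = 1.007722^2 = 1.015504 cm^2
t_s = 4.25 * 1.015504 = 4.3159 s

Final answer: 4.3159 s


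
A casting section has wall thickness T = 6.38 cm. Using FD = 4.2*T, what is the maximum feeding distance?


Formula: FD = 4.2 * T  (riser feeding-distance rule)
FD = 4.2 * 6.38 cm = 26.7960 cm

Final answer: 26.7960 cm


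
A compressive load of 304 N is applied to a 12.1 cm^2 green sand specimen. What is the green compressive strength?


Formula: Compressive Strength = Force / Area
Strength = 304 N / 12.1 cm^2 = 25.1240 N/cm^2

25.1240 N/cm^2


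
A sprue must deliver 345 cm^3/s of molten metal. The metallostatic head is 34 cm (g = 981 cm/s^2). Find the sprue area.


Formula: v = sqrt(2*g*h), A = Q/v
Velocity: v = sqrt(2 * 981 * 34) = sqrt(66708) = 258.2789 cm/s
Sprue area: A = Q / v = 345 / 258.2789 = 1.3358 cm^2


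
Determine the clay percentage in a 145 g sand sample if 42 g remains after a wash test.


Formula: Clay% = (W_total - W_washed) / W_total * 100
Clay mass = 145 - 42 = 103 g
Clay% = 103 / 145 * 100 = 71.0345%

Final answer: 71.0345%


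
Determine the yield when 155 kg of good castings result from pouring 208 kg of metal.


Formula: Casting Yield = (W_good / W_total) * 100
Yield = (155 kg / 208 kg) * 100 = 74.5192%


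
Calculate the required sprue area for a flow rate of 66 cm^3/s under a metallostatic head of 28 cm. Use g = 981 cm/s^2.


Formula: v = sqrt(2*g*h), A = Q/v
Velocity: v = sqrt(2 * 981 * 28) = sqrt(54936) = 234.3843 cm/s
Sprue area: A = Q / v = 66 / 234.3843 = 0.2816 cm^2

Final answer: 0.2816 cm^2


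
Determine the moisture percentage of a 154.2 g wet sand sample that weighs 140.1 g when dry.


Formula: MC = (W_wet - W_dry) / W_wet * 100
Water mass = 154.2 - 140.1 = 14.1 g
MC = 14.1 / 154.2 * 100 = 9.1440%

Answer: 9.1440%


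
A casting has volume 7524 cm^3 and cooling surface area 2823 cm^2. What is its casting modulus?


Formula: Casting Modulus M = V / A
M = 7524 cm^3 / 2823 cm^2 = 2.6652 cm

Final answer: 2.6652 cm


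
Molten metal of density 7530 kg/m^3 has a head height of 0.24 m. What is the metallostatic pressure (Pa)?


Formula: P = rho * g * h
rho * g = 7530 * 9.81 = 73869.3 N/m^3
P = 73869.3 * 0.24 = 17728.6320 Pa

Answer: 17728.6320 Pa


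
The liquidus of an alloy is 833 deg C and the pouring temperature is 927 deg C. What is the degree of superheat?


Formula: Superheat = T_pour - T_melt
Superheat = 927 - 833 = 94 deg C


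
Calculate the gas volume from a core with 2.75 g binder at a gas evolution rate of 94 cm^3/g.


Formula: V_gas = W_binder * gas_evolution_rate
V = 2.75 g * 94 cm^3/g = 258.5000 cm^3


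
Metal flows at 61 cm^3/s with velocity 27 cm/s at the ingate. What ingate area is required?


Formula: A_ingate = Q / v  (continuity equation)
A = 61 cm^3/s / 27 cm/s = 2.2593 cm^2

2.2593 cm^2


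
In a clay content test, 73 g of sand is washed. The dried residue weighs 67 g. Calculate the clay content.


Formula: Clay% = (W_total - W_washed) / W_total * 100
Clay mass = 73 - 67 = 6 g
Clay% = 6 / 73 * 100 = 8.2192%

Answer: 8.2192%


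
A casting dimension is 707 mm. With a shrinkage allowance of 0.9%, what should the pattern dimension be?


Formula: L_pattern = L_casting * (1 + shrinkage_rate/100)
Shrinkage factor = 1 + 0.9/100 = 1.009
L_pattern = 707 mm * 1.009 = 713.3630 mm

713.3630 mm


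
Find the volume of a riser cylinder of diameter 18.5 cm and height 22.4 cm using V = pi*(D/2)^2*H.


Formula: V = pi * (D/2)^2 * H  (cylinder volume)
Radius = D/2 = 18.5/2 = 9.25 cm
V = pi * 9.25^2 * 22.4 = 6021.1765 cm^3

6021.1765 cm^3


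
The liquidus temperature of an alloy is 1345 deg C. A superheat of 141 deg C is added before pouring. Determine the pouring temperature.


Formula: T_pour = T_melt + Superheat
T_pour = 1345 + 141 = 1486 deg C

Answer: 1486 deg C


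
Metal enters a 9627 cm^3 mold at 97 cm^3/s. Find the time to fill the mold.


Formula: t_fill = V_mold / Q_flow
t = 9627 cm^3 / 97 cm^3/s = 99.2474 s

Final answer: 99.2474 s


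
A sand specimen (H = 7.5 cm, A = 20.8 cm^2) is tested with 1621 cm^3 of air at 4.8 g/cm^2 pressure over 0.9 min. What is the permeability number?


Formula: Permeability Number P = (V * H) / (p * A * t)
Numerator: V * H = 1621 * 7.5 = 12157.5
Denominator: p * A * t = 4.8 * 20.8 * 0.9 = 89.856
P = 12157.5 / 89.856 = 135.2998

Final answer: 135.2998


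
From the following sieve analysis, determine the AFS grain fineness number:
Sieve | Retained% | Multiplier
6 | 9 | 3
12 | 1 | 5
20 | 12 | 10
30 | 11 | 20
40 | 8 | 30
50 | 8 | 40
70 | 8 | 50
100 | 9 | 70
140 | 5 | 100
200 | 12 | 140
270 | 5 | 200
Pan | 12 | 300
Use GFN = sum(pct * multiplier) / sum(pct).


Formula: GFN = sum(pct * multiplier) / sum(pct)
sum(pct * multiplier) = 8742
sum(pct) = 100
GFN = 8742 / 100 = 87.42

Final answer: 87.42


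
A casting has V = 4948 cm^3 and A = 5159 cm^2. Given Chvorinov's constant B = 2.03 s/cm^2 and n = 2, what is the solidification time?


Formula: t_s = B * (V/A)^n  (Chvorinov's rule, n=2)
Modulus M = V/A = 4948/5159 = 0.959101 cm
M^2 = 0.959101^2 = 0.919875 cm^2
t_s = 2.03 * 0.919875 = 1.8673 s

Answer: 1.8673 s


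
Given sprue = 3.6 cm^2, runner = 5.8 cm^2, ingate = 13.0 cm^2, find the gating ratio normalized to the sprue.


Sprue:Runner:Ingate = 1 : 5.8/3.6 : 13.0/3.6 = 1:1.61:3.61


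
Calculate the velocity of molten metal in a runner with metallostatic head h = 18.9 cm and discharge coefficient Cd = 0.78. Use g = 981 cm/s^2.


Formula: v = Cd * sqrt(2 * g * h)  (Torricelli with discharge coefficient)
2*g*h = 2 * 981 * 18.9 = 37081.8 cm^2/s^2
sqrt(37081.8) = 192.56635 cm/s
v = 0.78 * 192.56635 = 150.2018 cm/s

Final answer: 150.2018 cm/s


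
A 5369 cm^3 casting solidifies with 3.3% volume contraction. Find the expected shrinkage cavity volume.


Formula: V_shrink = V_casting * shrinkage_pct / 100
V_shrink = 5369 cm^3 * 3.3 / 100 = 177.1770 cm^3

177.1770 cm^3


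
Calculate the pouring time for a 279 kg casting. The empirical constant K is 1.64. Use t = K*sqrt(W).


Formula: t = K * sqrt(W)
sqrt(W) = sqrt(279) = 16.70329
t = 1.64 * 16.70329 = 27.3934 s

Answer: 27.3934 s


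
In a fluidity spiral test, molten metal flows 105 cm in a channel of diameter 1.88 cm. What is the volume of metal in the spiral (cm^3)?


Formula: V = pi * (d/2)^2 * L  (cylinder volume)
Radius = 1.88/2 = 0.94 cm
V = pi * 0.94^2 * 105 = 291.4707 cm^3

Answer: 291.4707 cm^3


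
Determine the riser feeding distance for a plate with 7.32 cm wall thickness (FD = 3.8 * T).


Formula: FD = 3.8 * T  (riser feeding-distance rule)
FD = 3.8 * 7.32 cm = 27.8160 cm

Final answer: 27.8160 cm


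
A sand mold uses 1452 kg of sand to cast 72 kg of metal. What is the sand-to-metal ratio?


Formula: Sand-to-Metal Ratio = W_sand / W_metal
Ratio = 1452 kg / 72 kg = 20.1667

Final answer: 20.1667


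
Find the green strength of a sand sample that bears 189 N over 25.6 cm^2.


Formula: Compressive Strength = Force / Area
Strength = 189 N / 25.6 cm^2 = 7.3828 N/cm^2

Answer: 7.3828 N/cm^2


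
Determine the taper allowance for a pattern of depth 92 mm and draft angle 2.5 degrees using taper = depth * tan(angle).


Formula: taper = depth * tan(draft_angle)
tan(2.5 deg) = 0.0436609
taper = 92 mm * 0.0436609 = 4.0168 mm


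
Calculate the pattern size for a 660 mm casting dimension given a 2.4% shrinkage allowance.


Formula: L_pattern = L_casting * (1 + shrinkage_rate/100)
Shrinkage factor = 1 + 2.4/100 = 1.024
L_pattern = 660 mm * 1.024 = 675.8400 mm

Answer: 675.8400 mm


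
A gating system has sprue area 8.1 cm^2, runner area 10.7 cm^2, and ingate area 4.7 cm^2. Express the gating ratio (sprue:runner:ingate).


Sprue:Runner:Ingate = 1 : 10.7/8.1 : 4.7/8.1 = 1:1.32:0.58


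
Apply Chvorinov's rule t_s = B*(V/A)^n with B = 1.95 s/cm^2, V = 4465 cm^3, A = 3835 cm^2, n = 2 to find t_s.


Formula: t_s = B * (V/A)^n  (Chvorinov's rule, n=2)
Modulus M = V/A = 4465/3835 = 1.164276 cm
M^2 = 1.164276^2 = 1.355539 cm^2
t_s = 1.95 * 1.355539 = 2.6433 s

2.6433 s


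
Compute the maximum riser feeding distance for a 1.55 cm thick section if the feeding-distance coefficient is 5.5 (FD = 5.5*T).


Formula: FD = 5.5 * T  (riser feeding-distance rule)
FD = 5.5 * 1.55 cm = 8.5250 cm


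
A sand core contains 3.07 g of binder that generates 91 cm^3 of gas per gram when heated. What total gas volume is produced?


Formula: V_gas = W_binder * gas_evolution_rate
V = 3.07 g * 91 cm^3/g = 279.3700 cm^3

279.3700 cm^3


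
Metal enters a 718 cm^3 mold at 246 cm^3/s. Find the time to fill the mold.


Formula: t_fill = V_mold / Q_flow
t = 718 cm^3 / 246 cm^3/s = 2.9187 s

Final answer: 2.9187 s


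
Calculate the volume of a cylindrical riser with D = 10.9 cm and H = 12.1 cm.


Formula: V = pi * (D/2)^2 * H  (cylinder volume)
Radius = D/2 = 10.9/2 = 5.45 cm
V = pi * 5.45^2 * 12.1 = 1129.0892 cm^3

Answer: 1129.0892 cm^3


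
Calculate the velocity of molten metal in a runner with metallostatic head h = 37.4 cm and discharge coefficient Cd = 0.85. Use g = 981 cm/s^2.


Formula: v = Cd * sqrt(2 * g * h)  (Torricelli with discharge coefficient)
2*g*h = 2 * 981 * 37.4 = 73378.8 cm^2/s^2
sqrt(73378.8) = 270.88522 cm/s
v = 0.85 * 270.88522 = 230.2524 cm/s

Answer: 230.2524 cm/s


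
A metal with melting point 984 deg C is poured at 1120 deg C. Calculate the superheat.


Formula: Superheat = T_pour - T_melt
Superheat = 1120 - 984 = 136 deg C

Answer: 136 deg C


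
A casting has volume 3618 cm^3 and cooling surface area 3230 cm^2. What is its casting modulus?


Formula: Casting Modulus M = V / A
M = 3618 cm^3 / 3230 cm^2 = 1.1201 cm

1.1201 cm


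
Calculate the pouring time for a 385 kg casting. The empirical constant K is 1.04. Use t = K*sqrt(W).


Formula: t = K * sqrt(W)
sqrt(W) = sqrt(385) = 19.62142
t = 1.04 * 19.62142 = 20.4063 s

20.4063 s


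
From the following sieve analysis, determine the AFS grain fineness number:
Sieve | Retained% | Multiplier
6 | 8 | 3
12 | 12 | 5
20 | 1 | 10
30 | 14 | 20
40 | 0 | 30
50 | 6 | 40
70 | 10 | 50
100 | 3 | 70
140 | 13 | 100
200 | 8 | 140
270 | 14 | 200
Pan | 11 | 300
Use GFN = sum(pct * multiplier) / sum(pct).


Formula: GFN = sum(pct * multiplier) / sum(pct)
sum(pct * multiplier) = 9844
sum(pct) = 100
GFN = 9844 / 100 = 98.44

Final answer: 98.44


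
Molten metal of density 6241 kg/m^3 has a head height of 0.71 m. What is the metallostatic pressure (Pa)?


Formula: P = rho * g * h
rho * g = 6241 * 9.81 = 61224.21 N/m^3
P = 61224.21 * 0.71 = 43469.1891 Pa


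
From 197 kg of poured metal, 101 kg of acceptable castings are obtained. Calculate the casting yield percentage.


Formula: Casting Yield = (W_good / W_total) * 100
Yield = (101 kg / 197 kg) * 100 = 51.2690%

51.2690%


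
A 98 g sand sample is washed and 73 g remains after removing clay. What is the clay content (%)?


Formula: Clay% = (W_total - W_washed) / W_total * 100
Clay mass = 98 - 73 = 25 g
Clay% = 25 / 98 * 100 = 25.5102%


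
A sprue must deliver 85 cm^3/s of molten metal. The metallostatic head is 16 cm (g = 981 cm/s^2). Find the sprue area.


Formula: v = sqrt(2*g*h), A = Q/v
Velocity: v = sqrt(2 * 981 * 16) = sqrt(31392) = 177.1779 cm/s
Sprue area: A = Q / v = 85 / 177.1779 = 0.4797 cm^2


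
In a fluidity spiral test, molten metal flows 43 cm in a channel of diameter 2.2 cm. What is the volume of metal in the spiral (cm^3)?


Formula: V = pi * (d/2)^2 * L  (cylinder volume)
Radius = 2.2/2 = 1.1 cm
V = pi * 1.1^2 * 43 = 163.4571 cm^3

163.4571 cm^3


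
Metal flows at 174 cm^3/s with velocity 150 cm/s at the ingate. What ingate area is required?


Formula: A_ingate = Q / v  (continuity equation)
A = 174 cm^3/s / 150 cm/s = 1.1600 cm^2

Final answer: 1.1600 cm^2


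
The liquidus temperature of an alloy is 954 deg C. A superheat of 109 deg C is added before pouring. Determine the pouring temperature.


Formula: T_pour = T_melt + Superheat
T_pour = 954 + 109 = 1063 deg C

Final answer: 1063 deg C


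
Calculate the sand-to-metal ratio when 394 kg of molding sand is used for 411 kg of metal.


Formula: Sand-to-Metal Ratio = W_sand / W_metal
Ratio = 394 kg / 411 kg = 0.9586

Answer: 0.9586


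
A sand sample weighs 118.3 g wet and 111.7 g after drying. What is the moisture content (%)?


Formula: MC = (W_wet - W_dry) / W_wet * 100
Water mass = 118.3 - 111.7 = 6.6 g
MC = 6.6 / 118.3 * 100 = 5.5790%

5.5790%


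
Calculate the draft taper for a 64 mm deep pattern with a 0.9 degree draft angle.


Formula: taper = depth * tan(draft_angle)
tan(0.9 deg) = 0.0157093
taper = 64 mm * 0.0157093 = 1.0054 mm

1.0054 mm


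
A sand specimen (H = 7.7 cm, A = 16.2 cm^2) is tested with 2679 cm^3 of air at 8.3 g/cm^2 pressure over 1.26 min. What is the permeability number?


Formula: Permeability Number P = (V * H) / (p * A * t)
Numerator: V * H = 2679 * 7.7 = 20628.3
Denominator: p * A * t = 8.3 * 16.2 * 1.26 = 169.4196
P = 20628.3 / 169.4196 = 121.7586

Answer: 121.7586


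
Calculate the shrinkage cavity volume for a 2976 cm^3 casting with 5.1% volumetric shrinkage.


Formula: V_shrink = V_casting * shrinkage_pct / 100
V_shrink = 2976 cm^3 * 5.1 / 100 = 151.7760 cm^3

151.7760 cm^3


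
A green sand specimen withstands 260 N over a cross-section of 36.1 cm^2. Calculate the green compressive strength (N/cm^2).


Formula: Compressive Strength = Force / Area
Strength = 260 N / 36.1 cm^2 = 7.2022 N/cm^2


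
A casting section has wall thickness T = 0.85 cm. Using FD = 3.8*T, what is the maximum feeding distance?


Formula: FD = 3.8 * T  (riser feeding-distance rule)
FD = 3.8 * 0.85 cm = 3.2300 cm

3.2300 cm


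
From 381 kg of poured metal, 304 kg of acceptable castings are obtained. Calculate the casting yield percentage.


Formula: Casting Yield = (W_good / W_total) * 100
Yield = (304 kg / 381 kg) * 100 = 79.7900%

Answer: 79.7900%


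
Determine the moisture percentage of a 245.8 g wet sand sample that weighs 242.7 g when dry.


Formula: MC = (W_wet - W_dry) / W_wet * 100
Water mass = 245.8 - 242.7 = 3.1 g
MC = 3.1 / 245.8 * 100 = 1.2612%

Answer: 1.2612%


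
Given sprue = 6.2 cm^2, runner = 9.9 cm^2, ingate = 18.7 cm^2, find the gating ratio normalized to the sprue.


Sprue:Runner:Ingate = 1 : 9.9/6.2 : 18.7/6.2 = 1:1.60:3.02

Final answer: 1:1.60:3.02


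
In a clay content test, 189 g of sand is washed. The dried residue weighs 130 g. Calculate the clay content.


Formula: Clay% = (W_total - W_washed) / W_total * 100
Clay mass = 189 - 130 = 59 g
Clay% = 59 / 189 * 100 = 31.2169%


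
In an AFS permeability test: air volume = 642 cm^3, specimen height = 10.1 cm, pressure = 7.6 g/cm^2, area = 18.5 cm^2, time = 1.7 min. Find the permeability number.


Formula: Permeability Number P = (V * H) / (p * A * t)
Numerator: V * H = 642 * 10.1 = 6484.2
Denominator: p * A * t = 7.6 * 18.5 * 1.7 = 239.02
P = 6484.2 / 239.02 = 27.1283

27.1283


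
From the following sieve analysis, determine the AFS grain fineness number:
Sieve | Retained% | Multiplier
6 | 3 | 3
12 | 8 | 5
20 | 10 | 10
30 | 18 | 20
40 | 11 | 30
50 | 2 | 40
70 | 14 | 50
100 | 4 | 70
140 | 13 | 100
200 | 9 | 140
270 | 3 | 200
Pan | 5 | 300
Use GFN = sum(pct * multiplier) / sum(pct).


Formula: GFN = sum(pct * multiplier) / sum(pct)
sum(pct * multiplier) = 6559
sum(pct) = 100
GFN = 6559 / 100 = 65.59

Final answer: 65.59


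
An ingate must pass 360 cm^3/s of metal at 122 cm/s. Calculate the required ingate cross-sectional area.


Formula: A_ingate = Q / v  (continuity equation)
A = 360 cm^3/s / 122 cm/s = 2.9508 cm^2

Answer: 2.9508 cm^2


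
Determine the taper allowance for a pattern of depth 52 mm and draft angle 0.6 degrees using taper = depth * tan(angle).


Formula: taper = depth * tan(draft_angle)
tan(0.6 deg) = 0.0104724
taper = 52 mm * 0.0104724 = 0.5446 mm

Final answer: 0.5446 mm


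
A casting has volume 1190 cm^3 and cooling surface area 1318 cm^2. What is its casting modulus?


Formula: Casting Modulus M = V / A
M = 1190 cm^3 / 1318 cm^2 = 0.9029 cm

Answer: 0.9029 cm


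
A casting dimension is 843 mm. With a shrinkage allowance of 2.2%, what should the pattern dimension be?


Formula: L_pattern = L_casting * (1 + shrinkage_rate/100)
Shrinkage factor = 1 + 2.2/100 = 1.022
L_pattern = 843 mm * 1.022 = 861.5460 mm

Answer: 861.5460 mm


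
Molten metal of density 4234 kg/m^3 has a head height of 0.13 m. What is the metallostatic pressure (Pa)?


Formula: P = rho * g * h
rho * g = 4234 * 9.81 = 41535.54 N/m^3
P = 41535.54 * 0.13 = 5399.6202 Pa


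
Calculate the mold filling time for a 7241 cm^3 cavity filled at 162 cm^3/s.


Formula: t_fill = V_mold / Q_flow
t = 7241 cm^3 / 162 cm^3/s = 44.6975 s

44.6975 s


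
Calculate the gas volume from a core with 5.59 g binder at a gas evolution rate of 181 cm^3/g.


Formula: V_gas = W_binder * gas_evolution_rate
V = 5.59 g * 181 cm^3/g = 1011.7900 cm^3


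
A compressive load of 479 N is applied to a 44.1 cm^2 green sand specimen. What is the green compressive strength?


Formula: Compressive Strength = Force / Area
Strength = 479 N / 44.1 cm^2 = 10.8617 N/cm^2

10.8617 N/cm^2


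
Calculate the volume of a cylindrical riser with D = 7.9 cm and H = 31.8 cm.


Formula: V = pi * (D/2)^2 * H  (cylinder volume)
Radius = D/2 = 7.9/2 = 3.95 cm
V = pi * 3.95^2 * 31.8 = 1558.7310 cm^3

1558.7310 cm^3


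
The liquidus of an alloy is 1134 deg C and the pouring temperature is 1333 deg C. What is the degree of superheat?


Formula: Superheat = T_pour - T_melt
Superheat = 1333 - 1134 = 199 deg C

199 deg C


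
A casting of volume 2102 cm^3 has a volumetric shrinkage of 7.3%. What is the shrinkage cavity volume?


Formula: V_shrink = V_casting * shrinkage_pct / 100
V_shrink = 2102 cm^3 * 7.3 / 100 = 153.4460 cm^3

Final answer: 153.4460 cm^3


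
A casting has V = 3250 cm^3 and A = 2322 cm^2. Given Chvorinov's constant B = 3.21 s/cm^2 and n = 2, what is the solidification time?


Formula: t_s = B * (V/A)^n  (Chvorinov's rule, n=2)
Modulus M = V/A = 3250/2322 = 1.399655 cm
M^2 = 1.399655^2 = 1.959034 cm^2
t_s = 3.21 * 1.959034 = 6.2885 s

Answer: 6.2885 s


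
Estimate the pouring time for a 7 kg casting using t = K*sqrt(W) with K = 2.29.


Formula: t = K * sqrt(W)
sqrt(W) = sqrt(7) = 2.64575
t = 2.29 * 2.64575 = 6.0588 s

6.0588 s


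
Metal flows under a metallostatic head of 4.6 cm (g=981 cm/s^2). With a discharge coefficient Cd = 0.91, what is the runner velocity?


Formula: v = Cd * sqrt(2 * g * h)  (Torricelli with discharge coefficient)
2*g*h = 2 * 981 * 4.6 = 9025.2 cm^2/s^2
sqrt(9025.2) = 95.00105 cm/s
v = 0.91 * 95.00105 = 86.4510 cm/s

86.4510 cm/s


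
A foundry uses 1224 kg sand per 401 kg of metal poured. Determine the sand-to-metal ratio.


Formula: Sand-to-Metal Ratio = W_sand / W_metal
Ratio = 1224 kg / 401 kg = 3.0524

Answer: 3.0524


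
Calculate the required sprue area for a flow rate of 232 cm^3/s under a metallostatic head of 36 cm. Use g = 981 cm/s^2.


Formula: v = sqrt(2*g*h), A = Q/v
Velocity: v = sqrt(2 * 981 * 36) = sqrt(70632) = 265.7668 cm/s
Sprue area: A = Q / v = 232 / 265.7668 = 0.8729 cm^2

Final answer: 0.8729 cm^2


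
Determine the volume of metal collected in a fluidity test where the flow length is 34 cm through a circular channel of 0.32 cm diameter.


Formula: V = pi * (d/2)^2 * L  (cylinder volume)
Radius = 0.32/2 = 0.16 cm
V = pi * 0.16^2 * 34 = 2.7344 cm^3


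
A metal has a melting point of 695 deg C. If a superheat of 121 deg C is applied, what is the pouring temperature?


Formula: T_pour = T_melt + Superheat
T_pour = 695 + 121 = 816 deg C

Final answer: 816 deg C


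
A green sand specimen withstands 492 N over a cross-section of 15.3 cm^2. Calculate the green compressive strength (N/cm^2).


Formula: Compressive Strength = Force / Area
Strength = 492 N / 15.3 cm^2 = 32.1569 N/cm^2

32.1569 N/cm^2


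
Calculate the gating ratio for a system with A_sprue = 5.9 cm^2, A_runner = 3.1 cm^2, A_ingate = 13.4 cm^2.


Sprue:Runner:Ingate = 1 : 3.1/5.9 : 13.4/5.9 = 1:0.53:2.27


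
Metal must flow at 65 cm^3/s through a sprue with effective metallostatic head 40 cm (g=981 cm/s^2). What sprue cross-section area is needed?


Formula: v = sqrt(2*g*h), A = Q/v
Velocity: v = sqrt(2 * 981 * 40) = sqrt(78480) = 280.1428 cm/s
Sprue area: A = Q / v = 65 / 280.1428 = 0.2320 cm^2


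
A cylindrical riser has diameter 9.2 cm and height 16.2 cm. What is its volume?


Formula: V = pi * (D/2)^2 * H  (cylinder volume)
Radius = D/2 = 9.2/2 = 4.6 cm
V = pi * 4.6^2 * 16.2 = 1076.9128 cm^3

Answer: 1076.9128 cm^3


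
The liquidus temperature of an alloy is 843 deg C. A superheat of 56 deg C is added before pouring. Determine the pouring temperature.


Formula: T_pour = T_melt + Superheat
T_pour = 843 + 56 = 899 deg C


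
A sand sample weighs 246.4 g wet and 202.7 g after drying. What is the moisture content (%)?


Formula: MC = (W_wet - W_dry) / W_wet * 100
Water mass = 246.4 - 202.7 = 43.7 g
MC = 43.7 / 246.4 * 100 = 17.7354%

Final answer: 17.7354%


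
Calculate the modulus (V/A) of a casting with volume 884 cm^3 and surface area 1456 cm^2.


Formula: Casting Modulus M = V / A
M = 884 cm^3 / 1456 cm^2 = 0.6071 cm


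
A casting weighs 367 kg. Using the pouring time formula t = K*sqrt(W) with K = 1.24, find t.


Formula: t = K * sqrt(W)
sqrt(W) = sqrt(367) = 19.15724
t = 1.24 * 19.15724 = 23.7550 s

Final answer: 23.7550 s


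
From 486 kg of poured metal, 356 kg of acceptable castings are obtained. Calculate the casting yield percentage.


Formula: Casting Yield = (W_good / W_total) * 100
Yield = (356 kg / 486 kg) * 100 = 73.2510%


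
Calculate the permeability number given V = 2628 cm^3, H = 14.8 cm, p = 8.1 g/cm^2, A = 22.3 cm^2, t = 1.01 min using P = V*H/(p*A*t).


Formula: Permeability Number P = (V * H) / (p * A * t)
Numerator: V * H = 2628 * 14.8 = 38894.4
Denominator: p * A * t = 8.1 * 22.3 * 1.01 = 182.4363
P = 38894.4 / 182.4363 = 213.1944

Final answer: 213.1944


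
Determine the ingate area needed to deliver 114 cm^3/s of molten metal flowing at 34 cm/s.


Formula: A_ingate = Q / v  (continuity equation)
A = 114 cm^3/s / 34 cm/s = 3.3529 cm^2

Answer: 3.3529 cm^2


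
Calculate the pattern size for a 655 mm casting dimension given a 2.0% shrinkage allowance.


Formula: L_pattern = L_casting * (1 + shrinkage_rate/100)
Shrinkage factor = 1 + 2.0/100 = 1.02
L_pattern = 655 mm * 1.02 = 668.1000 mm

668.1000 mm


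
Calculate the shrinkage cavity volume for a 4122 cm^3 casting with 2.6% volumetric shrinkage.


Formula: V_shrink = V_casting * shrinkage_pct / 100
V_shrink = 4122 cm^3 * 2.6 / 100 = 107.1720 cm^3

107.1720 cm^3


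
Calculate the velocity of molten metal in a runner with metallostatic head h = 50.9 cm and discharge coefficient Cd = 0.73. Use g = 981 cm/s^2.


Formula: v = Cd * sqrt(2 * g * h)  (Torricelli with discharge coefficient)
2*g*h = 2 * 981 * 50.9 = 99865.8 cm^2/s^2
sqrt(99865.8) = 316.01551 cm/s
v = 0.73 * 316.01551 = 230.6913 cm/s

Answer: 230.6913 cm/s


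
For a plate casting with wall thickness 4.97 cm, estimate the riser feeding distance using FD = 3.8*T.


Formula: FD = 3.8 * T  (riser feeding-distance rule)
FD = 3.8 * 4.97 cm = 18.8860 cm

Final answer: 18.8860 cm


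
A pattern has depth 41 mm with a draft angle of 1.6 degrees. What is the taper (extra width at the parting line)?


Formula: taper = depth * tan(draft_angle)
tan(1.6 deg) = 0.0279325
taper = 41 mm * 0.0279325 = 1.1452 mm


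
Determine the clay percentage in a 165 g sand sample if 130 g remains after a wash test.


Formula: Clay% = (W_total - W_washed) / W_total * 100
Clay mass = 165 - 130 = 35 g
Clay% = 35 / 165 * 100 = 21.2121%

21.2121%


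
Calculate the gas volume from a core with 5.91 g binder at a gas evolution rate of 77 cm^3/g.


Formula: V_gas = W_binder * gas_evolution_rate
V = 5.91 g * 77 cm^3/g = 455.0700 cm^3


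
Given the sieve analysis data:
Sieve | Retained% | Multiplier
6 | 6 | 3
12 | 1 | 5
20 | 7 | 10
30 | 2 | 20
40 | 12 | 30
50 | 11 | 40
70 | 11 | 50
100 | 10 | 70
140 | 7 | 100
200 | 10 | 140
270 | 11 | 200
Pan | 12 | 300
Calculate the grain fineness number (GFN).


Formula: GFN = sum(pct * multiplier) / sum(pct)
sum(pct * multiplier) = 10083
sum(pct) = 100
GFN = 10083 / 100 = 100.83


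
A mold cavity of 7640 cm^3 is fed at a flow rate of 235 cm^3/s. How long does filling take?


Formula: t_fill = V_mold / Q_flow
t = 7640 cm^3 / 235 cm^3/s = 32.5106 s


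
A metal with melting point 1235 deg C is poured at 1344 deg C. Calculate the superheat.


Formula: Superheat = T_pour - T_melt
Superheat = 1344 - 1235 = 109 deg C

Answer: 109 deg C


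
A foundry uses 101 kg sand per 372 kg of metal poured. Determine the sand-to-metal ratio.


Formula: Sand-to-Metal Ratio = W_sand / W_metal
Ratio = 101 kg / 372 kg = 0.2715

Answer: 0.2715


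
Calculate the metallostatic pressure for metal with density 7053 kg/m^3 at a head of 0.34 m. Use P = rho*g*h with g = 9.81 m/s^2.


Formula: P = rho * g * h
rho * g = 7053 * 9.81 = 69189.93 N/m^3
P = 69189.93 * 0.34 = 23524.5762 Pa


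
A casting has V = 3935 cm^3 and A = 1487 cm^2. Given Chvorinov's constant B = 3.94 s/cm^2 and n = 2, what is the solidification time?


Formula: t_s = B * (V/A)^n  (Chvorinov's rule, n=2)
Modulus M = V/A = 3935/1487 = 2.646268 cm
M^2 = 2.646268^2 = 7.002734 cm^2
t_s = 3.94 * 7.002734 = 27.5908 s

27.5908 s


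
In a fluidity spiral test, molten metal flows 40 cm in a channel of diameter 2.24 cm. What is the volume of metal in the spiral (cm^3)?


Formula: V = pi * (d/2)^2 * L  (cylinder volume)
Radius = 2.24/2 = 1.12 cm
V = pi * 1.12^2 * 40 = 157.6326 cm^3

Final answer: 157.6326 cm^3


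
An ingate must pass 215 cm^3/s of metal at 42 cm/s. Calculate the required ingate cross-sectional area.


Formula: A_ingate = Q / v  (continuity equation)
A = 215 cm^3/s / 42 cm/s = 5.1190 cm^2

Final answer: 5.1190 cm^2


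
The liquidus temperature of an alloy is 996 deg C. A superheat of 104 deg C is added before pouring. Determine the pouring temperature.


Formula: T_pour = T_melt + Superheat
T_pour = 996 + 104 = 1100 deg C

Final answer: 1100 deg C


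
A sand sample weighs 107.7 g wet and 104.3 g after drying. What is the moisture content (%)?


Formula: MC = (W_wet - W_dry) / W_wet * 100
Water mass = 107.7 - 104.3 = 3.4 g
MC = 3.4 / 107.7 * 100 = 3.1569%

Final answer: 3.1569%


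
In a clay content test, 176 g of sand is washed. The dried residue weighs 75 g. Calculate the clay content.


Formula: Clay% = (W_total - W_washed) / W_total * 100
Clay mass = 176 - 75 = 101 g
Clay% = 101 / 176 * 100 = 57.3864%


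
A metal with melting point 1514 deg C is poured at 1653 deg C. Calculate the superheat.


Formula: Superheat = T_pour - T_melt
Superheat = 1653 - 1514 = 139 deg C

139 deg C


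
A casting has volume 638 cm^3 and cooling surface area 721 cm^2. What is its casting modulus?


Formula: Casting Modulus M = V / A
M = 638 cm^3 / 721 cm^2 = 0.8849 cm

Answer: 0.8849 cm


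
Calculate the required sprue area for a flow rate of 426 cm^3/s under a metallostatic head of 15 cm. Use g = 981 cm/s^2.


Formula: v = sqrt(2*g*h), A = Q/v
Velocity: v = sqrt(2 * 981 * 15) = sqrt(29430) = 171.5517 cm/s
Sprue area: A = Q / v = 426 / 171.5517 = 2.4832 cm^2

Answer: 2.4832 cm^2


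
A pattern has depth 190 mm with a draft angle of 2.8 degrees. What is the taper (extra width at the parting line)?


Formula: taper = depth * tan(draft_angle)
tan(2.8 deg) = 0.0489082
taper = 190 mm * 0.0489082 = 9.2926 mm

Answer: 9.2926 mm


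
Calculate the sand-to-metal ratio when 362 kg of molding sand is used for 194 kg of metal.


Formula: Sand-to-Metal Ratio = W_sand / W_metal
Ratio = 362 kg / 194 kg = 1.8660

Answer: 1.8660


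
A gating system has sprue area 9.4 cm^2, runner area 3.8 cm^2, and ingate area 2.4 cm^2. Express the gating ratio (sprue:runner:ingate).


Sprue:Runner:Ingate = 1 : 3.8/9.4 : 2.4/9.4 = 1:0.40:0.26


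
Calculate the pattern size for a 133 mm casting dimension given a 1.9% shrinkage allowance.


Formula: L_pattern = L_casting * (1 + shrinkage_rate/100)
Shrinkage factor = 1 + 1.9/100 = 1.019
L_pattern = 133 mm * 1.019 = 135.5270 mm

Answer: 135.5270 mm


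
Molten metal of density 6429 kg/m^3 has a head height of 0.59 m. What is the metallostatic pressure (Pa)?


Formula: P = rho * g * h
rho * g = 6429 * 9.81 = 63068.49 N/m^3
P = 63068.49 * 0.59 = 37210.4091 Pa

Answer: 37210.4091 Pa


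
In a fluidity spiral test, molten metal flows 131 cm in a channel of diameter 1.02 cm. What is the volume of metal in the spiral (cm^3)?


Formula: V = pi * (d/2)^2 * L  (cylinder volume)
Radius = 1.02/2 = 0.51 cm
V = pi * 0.51^2 * 131 = 107.0438 cm^3

Final answer: 107.0438 cm^3


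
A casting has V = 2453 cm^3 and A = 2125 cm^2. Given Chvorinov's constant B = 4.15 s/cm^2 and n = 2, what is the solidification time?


Formula: t_s = B * (V/A)^n  (Chvorinov's rule, n=2)
Modulus M = V/A = 2453/2125 = 1.154353 cm
M^2 = 1.154353^2 = 1.332531 cm^2
t_s = 4.15 * 1.332531 = 5.5300 s

Final answer: 5.5300 s


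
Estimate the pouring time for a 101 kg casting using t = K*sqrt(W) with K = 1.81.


Formula: t = K * sqrt(W)
sqrt(W) = sqrt(101) = 10.04988
t = 1.81 * 10.04988 = 18.1903 s

Answer: 18.1903 s


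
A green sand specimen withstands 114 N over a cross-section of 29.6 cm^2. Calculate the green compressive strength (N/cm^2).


Formula: Compressive Strength = Force / Area
Strength = 114 N / 29.6 cm^2 = 3.8514 N/cm^2

3.8514 N/cm^2


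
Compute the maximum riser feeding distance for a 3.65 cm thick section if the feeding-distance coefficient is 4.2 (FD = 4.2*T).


Formula: FD = 4.2 * T  (riser feeding-distance rule)
FD = 4.2 * 3.65 cm = 15.3300 cm

Answer: 15.3300 cm


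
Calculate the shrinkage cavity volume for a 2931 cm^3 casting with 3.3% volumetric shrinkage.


Formula: V_shrink = V_casting * shrinkage_pct / 100
V_shrink = 2931 cm^3 * 3.3 / 100 = 96.7230 cm^3


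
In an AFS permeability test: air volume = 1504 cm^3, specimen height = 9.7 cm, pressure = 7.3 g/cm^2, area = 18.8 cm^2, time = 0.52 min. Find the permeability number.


Formula: Permeability Number P = (V * H) / (p * A * t)
Numerator: V * H = 1504 * 9.7 = 14588.8
Denominator: p * A * t = 7.3 * 18.8 * 0.52 = 71.3648
P = 14588.8 / 71.3648 = 204.4257

Final answer: 204.4257


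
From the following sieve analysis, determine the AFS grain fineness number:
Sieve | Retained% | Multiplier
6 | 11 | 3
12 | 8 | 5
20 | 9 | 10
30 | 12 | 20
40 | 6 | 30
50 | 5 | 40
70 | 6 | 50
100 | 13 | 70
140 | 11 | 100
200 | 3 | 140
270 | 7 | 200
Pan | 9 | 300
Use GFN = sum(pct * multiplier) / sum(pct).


Formula: GFN = sum(pct * multiplier) / sum(pct)
sum(pct * multiplier) = 7613
sum(pct) = 100
GFN = 7613 / 100 = 76.13

Final answer: 76.13
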